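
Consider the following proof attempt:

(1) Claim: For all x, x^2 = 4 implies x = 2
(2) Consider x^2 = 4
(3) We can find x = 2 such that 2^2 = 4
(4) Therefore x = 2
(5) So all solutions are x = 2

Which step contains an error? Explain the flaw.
Step 4: Therefore x = 2

Step 4 incorrectly concludes that x = 2 is the only solution. The proof shows that x = 2 is A solution (existence), but does not show it is the ONLY solution (uniqueness). In fact, x = -2 is also a solution since (-2)^2 = 4. Finding one solution doesn't prove there are no others.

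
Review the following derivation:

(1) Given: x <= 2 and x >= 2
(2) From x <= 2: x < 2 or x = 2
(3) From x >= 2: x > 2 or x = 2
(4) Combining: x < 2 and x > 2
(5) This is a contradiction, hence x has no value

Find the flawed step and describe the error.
Step 4: Combining: x < 2 and x > 2

Step 4 incorrectly combines the conditions. From x <= 2 and x >= 2, the intersection is x = 2. The error treats the 'or' cases as 'and' requirements. The correct conclusion is that x = 2 is the unique solution, not that no solution exists.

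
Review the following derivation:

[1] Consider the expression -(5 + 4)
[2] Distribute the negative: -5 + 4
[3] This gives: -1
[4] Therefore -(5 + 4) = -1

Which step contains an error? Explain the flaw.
Step 2: Distribute the negative: -5 + 4

Step 2 incorrectly distributes the negative sign. The correct distribution is -(5 + 4) = -5 - 4 = -9. The negative must be applied to both terms, not just the first. The error treats -(5 + 4) as -5 + 4, which equals -1 instead of -9.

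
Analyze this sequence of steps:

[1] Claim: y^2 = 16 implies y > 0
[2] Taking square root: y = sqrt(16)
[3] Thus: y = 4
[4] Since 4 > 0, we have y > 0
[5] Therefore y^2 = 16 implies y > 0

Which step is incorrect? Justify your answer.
Step 2: Taking square root: y = sqrt(16)

Step 2 takes the square root and assumes the positive root only. The equation y^2 = 16 actually has two solutions: y = 4 and y = -4. The proof silently assumes y > 0 without justification, then uses this assumption to conclude y > 0, which is circular. The counterexample y = -4 shows the claim is false.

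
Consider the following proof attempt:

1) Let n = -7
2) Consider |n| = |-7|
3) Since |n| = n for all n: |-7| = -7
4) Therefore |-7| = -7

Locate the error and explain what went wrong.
Step 3: Since |n| = n for all n: |-7| = -7

Step 3 incorrectly states that |n| = n for all n. The correct definition is |n| = n when n >= 0, and |n| = -n when n < 0. Since -7 < 0, we have |-7| = -(-7) = 7, not -7.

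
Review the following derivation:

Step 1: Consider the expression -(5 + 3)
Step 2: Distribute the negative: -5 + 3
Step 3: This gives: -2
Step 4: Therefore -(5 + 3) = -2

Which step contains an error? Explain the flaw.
Step 2: Distribute the negative: -5 + 3

Step 2 incorrectly distributes the negative sign. The correct distribution is -(5 + 3) = -5 - 3 = -8. The negative must be applied to both terms, not just the first. The error treats -(5 + 3) as -5 + 3, which equals -2 instead of -8.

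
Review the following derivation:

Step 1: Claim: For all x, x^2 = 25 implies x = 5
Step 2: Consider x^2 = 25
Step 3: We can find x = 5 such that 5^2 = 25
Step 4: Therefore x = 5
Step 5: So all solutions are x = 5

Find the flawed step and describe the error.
Step 4: Therefore x = 5

Step 4 incorrectly concludes that x = 5 is the only solution. The proof shows that x = 5 is A solution (existence), but does not show it is the ONLY solution (uniqueness). In fact, x = -5 is also a solution since (-5)^2 = 25. Finding one solution doesn't prove there are no others.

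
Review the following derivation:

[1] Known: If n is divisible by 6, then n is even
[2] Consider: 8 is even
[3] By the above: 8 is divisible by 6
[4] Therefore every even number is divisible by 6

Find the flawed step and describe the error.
Step 3: By the above: 8 is divisible by 6

Step 3 commits the fallacy of affirming the consequent. The known fact 'divisible by 6 → even' does NOT imply 'even → divisible by 6'. That would be the converse, which is false. For example, 8 is even but 8 ÷ 6 = 1.33, which is not an integer.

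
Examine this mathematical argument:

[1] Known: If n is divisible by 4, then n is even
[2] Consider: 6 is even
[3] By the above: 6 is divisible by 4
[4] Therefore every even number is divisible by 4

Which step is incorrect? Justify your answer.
Step 3: By the above: 6 is divisible by 4

Step 3 commits the fallacy of affirming the consequent. The known fact 'divisible by 4 → even' does NOT imply 'even → divisible by 4'. That would be the converse, which is false. For example, 6 is even but 6 ÷ 4 = 1.50, which is not an integer.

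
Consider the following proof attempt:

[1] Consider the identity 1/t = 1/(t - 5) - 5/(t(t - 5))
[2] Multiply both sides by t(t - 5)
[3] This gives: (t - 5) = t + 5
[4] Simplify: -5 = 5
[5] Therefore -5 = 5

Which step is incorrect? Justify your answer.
Step 3: This gives: (t - 5) = t + 5

Step 3 makes a sign error when clearing denominators. Multiplying -5/(t(t - 5)) by t(t - 5) gives -5, not +5. The correct result is (t - 5) = t - 5, which is trivially true, not (t - 5) = t + 5. (Step 1 is a valid identity: 1/(t - 5) - 5/(t(t - 5)) = (t - 5)/(t(t - 5)) = 1/t.)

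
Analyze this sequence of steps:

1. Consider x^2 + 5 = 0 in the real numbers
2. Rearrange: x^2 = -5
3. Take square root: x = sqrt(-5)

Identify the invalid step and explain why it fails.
Step 3: Take square root: x = sqrt(-5)

Step 3 takes the square root of -5, which is negative. In the real number system, the square root of a negative number is undefined. The equation x^2 + 5 = 0 has no real solutions. Square roots of negative numbers only exist in the complex numbers.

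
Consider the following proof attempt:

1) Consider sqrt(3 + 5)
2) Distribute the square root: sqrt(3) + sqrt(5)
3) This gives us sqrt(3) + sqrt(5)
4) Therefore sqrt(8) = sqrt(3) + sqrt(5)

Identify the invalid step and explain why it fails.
Step 2: Distribute the square root: sqrt(3) + sqrt(5)

Step 2 incorrectly 'distributes' the square root over addition. The square root function does not distribute: sqrt(a + b) ≠ sqrt(a) + sqrt(b). In fact, sqrt(3 + 5) = sqrt(8) ≈ 2.8284, while sqrt(3) + sqrt(5) ≈ 3.9681.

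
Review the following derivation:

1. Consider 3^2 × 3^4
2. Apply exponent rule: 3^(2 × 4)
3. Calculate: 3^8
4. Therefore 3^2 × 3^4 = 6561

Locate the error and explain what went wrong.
Step 2: Apply exponent rule: 3^(2 × 4)

Step 2 incorrectly states that a^b × a^c = a^(b×c). The correct rule is a^b × a^c = a^(b+c). The actual value is 3^2 × 3^4 = 3^6 = 729, not 3^8 = 6561.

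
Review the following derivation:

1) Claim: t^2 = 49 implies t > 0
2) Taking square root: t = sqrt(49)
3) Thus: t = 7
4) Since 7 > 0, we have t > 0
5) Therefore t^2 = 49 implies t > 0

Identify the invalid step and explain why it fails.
Step 2: Taking square root: t = sqrt(49)

Step 2 takes the square root and assumes the positive root only. The equation t^2 = 49 actually has two solutions: t = 7 and t = -7. The proof silently assumes t > 0 without justification, then uses this assumption to conclude t > 0, which is circular. The counterexample t = -7 shows the claim is false.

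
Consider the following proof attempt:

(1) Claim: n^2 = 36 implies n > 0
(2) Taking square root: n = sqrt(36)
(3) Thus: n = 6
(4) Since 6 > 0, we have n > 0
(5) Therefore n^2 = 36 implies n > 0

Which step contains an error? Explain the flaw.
Step 2: Taking square root: n = sqrt(36)

Step 2 takes the square root and assumes the positive root only. The equation n^2 = 36 actually has two solutions: n = 6 and n = -6. The proof silently assumes n > 0 without justification, then uses this assumption to conclude n > 0, which is circular. The counterexample n = -6 shows the claim is false.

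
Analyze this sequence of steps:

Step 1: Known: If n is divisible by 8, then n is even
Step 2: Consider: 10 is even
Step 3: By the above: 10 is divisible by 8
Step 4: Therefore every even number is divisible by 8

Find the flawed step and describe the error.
Step 3: By the above: 10 is divisible by 8

Step 3 commits the fallacy of affirming the consequent. The known fact 'divisible by 8 → even' does NOT imply 'even → divisible by 8'. That would be the converse, which is false. For example, 10 is even but 10 ÷ 8 = 1.25, which is not an integer.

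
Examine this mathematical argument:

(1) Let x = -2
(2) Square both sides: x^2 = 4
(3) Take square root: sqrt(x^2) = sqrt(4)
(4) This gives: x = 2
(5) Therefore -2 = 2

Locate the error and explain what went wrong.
Step 4: This gives: x = 2

Step 4 incorrectly states that sqrt(x^2) = x. The correct identity is sqrt(x^2) = |x|. Since x = -2 < 0, we have sqrt(x^2) = |-2| = 2, not x = -2.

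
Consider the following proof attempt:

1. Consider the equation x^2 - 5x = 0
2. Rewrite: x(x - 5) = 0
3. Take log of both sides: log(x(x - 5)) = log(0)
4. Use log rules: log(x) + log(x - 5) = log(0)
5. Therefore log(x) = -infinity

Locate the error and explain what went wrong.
Step 3: Take log of both sides: log(x(x - 5)) = log(0)

Step 3 takes the logarithm of both sides, resulting in log(0) on the right side. The logarithm is only defined for positive numbers; log(0) is undefined (approaches negative infinity). This operation is invalid.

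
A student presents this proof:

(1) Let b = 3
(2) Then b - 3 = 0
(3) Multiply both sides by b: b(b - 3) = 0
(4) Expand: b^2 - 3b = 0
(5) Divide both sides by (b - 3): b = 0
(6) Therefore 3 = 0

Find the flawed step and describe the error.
Step 5: Divide both sides by (b - 3): b = 0

Step 5 divides both sides by (b - 3). However, since b = 3, we have (b - 3) = 0. Division by zero is undefined, making this step invalid.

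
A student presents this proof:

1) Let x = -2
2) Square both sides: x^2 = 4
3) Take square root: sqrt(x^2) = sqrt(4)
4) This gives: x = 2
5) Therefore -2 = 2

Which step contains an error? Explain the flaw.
Step 4: This gives: x = 2

Step 4 incorrectly states that sqrt(x^2) = x. The correct identity is sqrt(x^2) = |x|. Since x = -2 < 0, we have sqrt(x^2) = |-2| = 2, not x = -2.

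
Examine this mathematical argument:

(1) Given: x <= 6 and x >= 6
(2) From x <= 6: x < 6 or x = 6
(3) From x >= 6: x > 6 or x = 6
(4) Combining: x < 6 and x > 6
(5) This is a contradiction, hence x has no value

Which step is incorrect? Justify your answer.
Step 4: Combining: x < 6 and x > 6

Step 4 incorrectly combines the conditions. From x <= 6 and x >= 6, the intersection is x = 6. The error treats the 'or' cases as 'and' requirements. The correct conclusion is that x = 6 is the unique solution, not that no solution exists.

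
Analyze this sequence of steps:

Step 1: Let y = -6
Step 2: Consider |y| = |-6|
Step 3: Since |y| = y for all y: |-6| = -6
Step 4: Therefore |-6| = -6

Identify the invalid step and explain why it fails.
Step 3: Since |y| = y for all y: |-6| = -6

Step 3 incorrectly states that |y| = y for all y. The correct definition is |y| = y when y >= 0, and |y| = -y when y < 0. Since -6 < 0, we have |-6| = -(-6) = 6, not -6.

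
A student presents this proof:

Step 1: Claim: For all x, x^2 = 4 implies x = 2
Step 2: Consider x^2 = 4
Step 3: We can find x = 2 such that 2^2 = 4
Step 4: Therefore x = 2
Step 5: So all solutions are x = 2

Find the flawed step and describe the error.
Step 4: Therefore x = 2

Step 4 incorrectly concludes that x = 2 is the only solution. The proof shows that x = 2 is A solution (existence), but does not show it is the ONLY solution (uniqueness). In fact, x = -2 is also a solution since (-2)^2 = 4. Finding one solution doesn't prove there are no others.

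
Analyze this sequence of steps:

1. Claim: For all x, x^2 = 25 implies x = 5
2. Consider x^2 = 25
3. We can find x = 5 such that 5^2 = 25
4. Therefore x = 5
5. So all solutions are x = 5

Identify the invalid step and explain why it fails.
Step 4: Therefore x = 5

Step 4 incorrectly concludes that x = 5 is the only solution. The proof shows that x = 5 is A solution (existence), but does not show it is the ONLY solution (uniqueness). In fact, x = -5 is also a solution since (-5)^2 = 25. Finding one solution doesn't prove there are no others.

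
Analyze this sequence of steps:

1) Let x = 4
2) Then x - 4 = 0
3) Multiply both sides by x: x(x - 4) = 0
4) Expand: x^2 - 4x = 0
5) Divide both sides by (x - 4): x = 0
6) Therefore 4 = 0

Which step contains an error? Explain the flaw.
Step 5: Divide both sides by (x - 4): x = 0

Step 5 divides both sides by (x - 4). However, since x = 4, we have (x - 4) = 0. Division by zero is undefined, making this step invalid.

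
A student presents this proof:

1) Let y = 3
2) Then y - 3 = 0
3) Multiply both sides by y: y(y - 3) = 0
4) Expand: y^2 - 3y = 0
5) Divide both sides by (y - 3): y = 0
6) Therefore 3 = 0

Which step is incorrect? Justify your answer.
Step 5: Divide both sides by (y - 3): y = 0

Step 5 divides both sides by (y - 3). However, since y = 3, we have (y - 3) = 0. Division by zero is undefined, making this step invalid.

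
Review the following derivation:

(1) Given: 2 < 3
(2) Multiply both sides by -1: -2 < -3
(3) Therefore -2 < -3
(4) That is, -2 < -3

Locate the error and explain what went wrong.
Step 2: Multiply both sides by -1: -2 < -3

Step 2 multiplies both sides by -1 but fails to reverse the inequality sign. When multiplying (or dividing) an inequality by a negative number, the direction must be reversed. Since 2 < 3, we should get -2 > -3, i.e., -2 > -3.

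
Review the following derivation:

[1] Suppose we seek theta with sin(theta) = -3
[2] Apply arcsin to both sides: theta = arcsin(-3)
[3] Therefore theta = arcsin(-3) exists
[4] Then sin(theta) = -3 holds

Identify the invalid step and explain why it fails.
Step 2: Apply arcsin to both sides: theta = arcsin(-3)

Step 2 applies arcsin to -3. However, arcsin(x) is only defined for x in [-1, 1] because sin(theta) can only produce values in that range. Since |-3| > 1, arcsin(-3) is undefined. There is no angle whose sine equals -3.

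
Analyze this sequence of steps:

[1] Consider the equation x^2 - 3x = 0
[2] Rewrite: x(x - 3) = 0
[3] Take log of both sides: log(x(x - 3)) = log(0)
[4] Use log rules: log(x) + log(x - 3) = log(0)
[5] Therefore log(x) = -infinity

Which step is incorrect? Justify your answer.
Step 3: Take log of both sides: log(x(x - 3)) = log(0)

Step 3 takes the logarithm of both sides, resulting in log(0) on the right side. The logarithm is only defined for positive numbers; log(0) is undefined (approaches negative infinity). This operation is invalid.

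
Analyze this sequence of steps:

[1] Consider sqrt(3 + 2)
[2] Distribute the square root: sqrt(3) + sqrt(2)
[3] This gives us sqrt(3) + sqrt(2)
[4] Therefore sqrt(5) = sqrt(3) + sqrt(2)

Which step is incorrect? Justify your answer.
Step 2: Distribute the square root: sqrt(3) + sqrt(2)

Step 2 incorrectly 'distributes' the square root over addition. The square root function does not distribute: sqrt(a + b) ≠ sqrt(a) + sqrt(b). In fact, sqrt(3 + 2) = sqrt(5) ≈ 2.2361, while sqrt(3) + sqrt(2) ≈ 3.1463.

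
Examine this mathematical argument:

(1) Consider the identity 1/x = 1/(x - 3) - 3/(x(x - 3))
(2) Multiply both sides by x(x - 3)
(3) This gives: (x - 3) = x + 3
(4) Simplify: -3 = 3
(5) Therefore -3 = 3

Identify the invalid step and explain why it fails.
Step 3: This gives: (x - 3) = x + 3

Step 3 makes a sign error when clearing denominators. Multiplying -3/(x(x - 3)) by x(x - 3) gives -3, not +3. The correct result is (x - 3) = x - 3, which is trivially true, not (x - 3) = x + 3. (Step 1 is a valid identity: 1/(x - 3) - 3/(x(x - 3)) = (x - 3)/(x(x - 3)) = 1/x.)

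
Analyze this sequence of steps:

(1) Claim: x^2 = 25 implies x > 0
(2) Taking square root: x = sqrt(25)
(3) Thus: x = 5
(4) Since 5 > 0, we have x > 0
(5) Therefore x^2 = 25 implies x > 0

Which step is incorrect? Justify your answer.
Step 2: Taking square root: x = sqrt(25)

Step 2 takes the square root and assumes the positive root only. The equation x^2 = 25 actually has two solutions: x = 5 and x = -5. The proof silently assumes x > 0 without justification, then uses this assumption to conclude x > 0, which is circular. The counterexample x = -5 shows the claim is false.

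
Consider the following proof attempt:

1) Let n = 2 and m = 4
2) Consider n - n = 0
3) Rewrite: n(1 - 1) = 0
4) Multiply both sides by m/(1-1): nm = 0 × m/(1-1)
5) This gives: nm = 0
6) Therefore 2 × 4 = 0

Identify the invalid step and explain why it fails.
Step 4: Multiply both sides by m/(1-1): nm = 0 × m/(1-1)

Step 4 multiplies both sides by m/(1-1). However, 1-1 = 0, so this is multiplication by m/0, which is undefined. We cannot multiply by an undefined expression.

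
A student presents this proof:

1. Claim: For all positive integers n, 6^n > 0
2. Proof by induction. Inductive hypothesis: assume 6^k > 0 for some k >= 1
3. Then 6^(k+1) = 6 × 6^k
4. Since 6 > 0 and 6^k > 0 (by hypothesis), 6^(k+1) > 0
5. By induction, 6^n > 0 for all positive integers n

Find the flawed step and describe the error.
Step 5: By induction, 6^n > 0 for all positive integers n

Step 5 concludes the proof by induction, but no base case was ever established. A valid induction proof requires: (1) a base case proving 6^1 > 0, and (2) an inductive step showing IF 6^k > 0 THEN 6^(k+1) > 0. Steps 2-4 correctly establish the inductive step, but without the base case the conclusion in step 5 does not follow.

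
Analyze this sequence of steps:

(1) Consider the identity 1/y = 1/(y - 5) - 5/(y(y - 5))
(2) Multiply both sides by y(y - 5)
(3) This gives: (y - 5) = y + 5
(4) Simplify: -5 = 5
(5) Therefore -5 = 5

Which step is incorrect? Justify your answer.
Step 3: This gives: (y - 5) = y + 5

Step 3 makes a sign error when clearing denominators. Multiplying -5/(y(y - 5)) by y(y - 5) gives -5, not +5. The correct result is (y - 5) = y - 5, which is trivially true, not (y - 5) = y + 5. (Step 1 is a valid identity: 1/(y - 5) - 5/(y(y - 5)) = (y - 5)/(y(y - 5)) = 1/y.)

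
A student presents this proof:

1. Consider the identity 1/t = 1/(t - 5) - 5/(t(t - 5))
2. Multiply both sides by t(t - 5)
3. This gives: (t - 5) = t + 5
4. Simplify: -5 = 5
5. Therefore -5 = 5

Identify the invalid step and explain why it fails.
Step 3: This gives: (t - 5) = t + 5

Step 3 makes a sign error when clearing denominators. Multiplying -5/(t(t - 5)) by t(t - 5) gives -5, not +5. The correct result is (t - 5) = t - 5, which is trivially true, not (t - 5) = t + 5. (Step 1 is a valid identity: 1/(t - 5) - 5/(t(t - 5)) = (t - 5)/(t(t - 5)) = 1/t.)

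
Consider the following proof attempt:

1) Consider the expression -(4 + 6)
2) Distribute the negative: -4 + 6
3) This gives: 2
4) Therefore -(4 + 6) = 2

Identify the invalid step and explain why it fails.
Step 2: Distribute the negative: -4 + 6

Step 2 incorrectly distributes the negative sign. The correct distribution is -(4 + 6) = -4 - 6 = -10. The negative must be applied to both terms, not just the first. The error treats -(4 + 6) as -4 + 6, which equals 2 instead of -10.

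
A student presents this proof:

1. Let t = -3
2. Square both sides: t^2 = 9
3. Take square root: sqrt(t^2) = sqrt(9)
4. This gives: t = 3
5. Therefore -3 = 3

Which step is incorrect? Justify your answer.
Step 4: This gives: t = 3

Step 4 incorrectly states that sqrt(t^2) = t. The correct identity is sqrt(t^2) = |t|. Since t = -3 < 0, we have sqrt(t^2) = |-3| = 3, not t = -3.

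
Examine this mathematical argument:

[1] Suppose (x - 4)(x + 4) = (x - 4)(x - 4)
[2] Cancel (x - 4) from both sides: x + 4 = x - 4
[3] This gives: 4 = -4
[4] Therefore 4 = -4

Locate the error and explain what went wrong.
Step 2: Cancel (x - 4) from both sides: x + 4 = x - 4

Step 2 cancels (x - 4) from both sides. This is only valid if (x - 4) ≠ 0, i.e., x ≠ 4. When x = 4, both sides equal zero regardless of the other factors. The correct approach requires considering x = 4 as a separate case.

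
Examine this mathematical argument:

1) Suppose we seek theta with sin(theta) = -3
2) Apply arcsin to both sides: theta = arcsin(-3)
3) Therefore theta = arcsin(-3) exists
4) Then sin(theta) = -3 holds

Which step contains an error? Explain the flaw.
Step 2: Apply arcsin to both sides: theta = arcsin(-3)

Step 2 applies arcsin to -3. However, arcsin(x) is only defined for x in [-1, 1] because sin(theta) can only produce values in that range. Since |-3| > 1, arcsin(-3) is undefined. There is no angle whose sine equals -3.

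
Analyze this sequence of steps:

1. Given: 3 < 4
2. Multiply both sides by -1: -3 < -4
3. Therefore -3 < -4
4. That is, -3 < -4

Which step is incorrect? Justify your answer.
Step 2: Multiply both sides by -1: -3 < -4

Step 2 multiplies both sides by -1 but fails to reverse the inequality sign. When multiplying (or dividing) an inequality by a negative number, the direction must be reversed. Since 3 < 4, we should get -3 > -4, i.e., -3 > -4.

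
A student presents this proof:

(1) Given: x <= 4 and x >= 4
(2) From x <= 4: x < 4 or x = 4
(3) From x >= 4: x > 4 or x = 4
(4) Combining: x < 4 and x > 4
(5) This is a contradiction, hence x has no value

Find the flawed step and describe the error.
Step 4: Combining: x < 4 and x > 4

Step 4 incorrectly combines the conditions. From x <= 4 and x >= 4, the intersection is x = 4. The error treats the 'or' cases as 'and' requirements. The correct conclusion is that x = 4 is the unique solution, not that no solution exists.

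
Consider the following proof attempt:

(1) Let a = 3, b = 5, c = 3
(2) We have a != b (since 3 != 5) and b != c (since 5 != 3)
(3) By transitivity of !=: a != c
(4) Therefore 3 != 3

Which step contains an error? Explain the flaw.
Step 3: By transitivity of !=: a != c

Step 3 incorrectly applies transitivity to the '!=' relation. Transitivity states: if a R b and b R c, then a R c. However, '!=' is not transitive. Counterexample: 3 != 5 and 5 != 3, but 3 = 3 (both equal 3). Transitivity holds for relations like <, <=, =, but not for !=.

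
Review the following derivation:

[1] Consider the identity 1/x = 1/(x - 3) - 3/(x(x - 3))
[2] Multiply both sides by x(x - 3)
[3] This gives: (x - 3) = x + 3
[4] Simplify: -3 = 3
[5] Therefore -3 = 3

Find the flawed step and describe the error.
Step 3: This gives: (x - 3) = x + 3

Step 3 makes a sign error when clearing denominators. Multiplying -3/(x(x - 3)) by x(x - 3) gives -3, not +3. The correct result is (x - 3) = x - 3, which is trivially true, not (x - 3) = x + 3. (Step 1 is a valid identity: 1/(x - 3) - 3/(x(x - 3)) = (x - 3)/(x(x - 3)) = 1/x.)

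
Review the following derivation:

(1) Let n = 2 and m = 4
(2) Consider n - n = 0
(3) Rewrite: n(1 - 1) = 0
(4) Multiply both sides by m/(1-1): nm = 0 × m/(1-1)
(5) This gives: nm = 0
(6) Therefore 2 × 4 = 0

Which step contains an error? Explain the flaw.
Step 4: Multiply both sides by m/(1-1): nm = 0 × m/(1-1)

Step 4 multiplies both sides by m/(1-1). However, 1-1 = 0, so this is multiplication by m/0, which is undefined. We cannot multiply by an undefined expression.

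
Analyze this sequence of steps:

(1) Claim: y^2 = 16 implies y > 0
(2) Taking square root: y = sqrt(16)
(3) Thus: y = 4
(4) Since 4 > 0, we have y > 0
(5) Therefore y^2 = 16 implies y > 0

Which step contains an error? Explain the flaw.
Step 2: Taking square root: y = sqrt(16)

Step 2 takes the square root and assumes the positive root only. The equation y^2 = 16 actually has two solutions: y = 4 and y = -4. The proof silently assumes y > 0 without justification, then uses this assumption to conclude y > 0, which is circular. The counterexample y = -4 shows the claim is false.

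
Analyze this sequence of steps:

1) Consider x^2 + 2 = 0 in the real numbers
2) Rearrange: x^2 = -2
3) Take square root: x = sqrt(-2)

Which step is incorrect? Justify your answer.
Step 3: Take square root: x = sqrt(-2)

Step 3 takes the square root of -2, which is negative. In the real number system, the square root of a negative number is undefined. The equation x^2 + 2 = 0 has no real solutions. Square roots of negative numbers only exist in the complex numbers.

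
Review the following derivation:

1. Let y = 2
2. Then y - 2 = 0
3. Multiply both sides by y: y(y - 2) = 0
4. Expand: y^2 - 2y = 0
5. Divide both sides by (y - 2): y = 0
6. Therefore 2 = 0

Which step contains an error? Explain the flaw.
Step 5: Divide both sides by (y - 2): y = 0

Step 5 divides both sides by (y - 2). However, since y = 2, we have (y - 2) = 0. Division by zero is undefined, making this step invalid.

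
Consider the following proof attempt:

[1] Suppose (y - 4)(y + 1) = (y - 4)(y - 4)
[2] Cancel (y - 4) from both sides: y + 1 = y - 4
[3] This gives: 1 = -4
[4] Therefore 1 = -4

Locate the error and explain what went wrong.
Step 2: Cancel (y - 4) from both sides: y + 1 = y - 4

Step 2 cancels (y - 4) from both sides. This is only valid if (y - 4) ≠ 0, i.e., y ≠ 4. When y = 4, both sides equal zero regardless of the other factors. The correct approach requires considering y = 4 as a separate case.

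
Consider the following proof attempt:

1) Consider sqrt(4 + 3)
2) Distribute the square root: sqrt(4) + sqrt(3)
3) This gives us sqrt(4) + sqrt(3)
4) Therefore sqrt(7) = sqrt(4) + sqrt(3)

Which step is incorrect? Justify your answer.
Step 2: Distribute the square root: sqrt(4) + sqrt(3)

Step 2 incorrectly 'distributes' the square root over addition. The square root function does not distribute: sqrt(a + b) ≠ sqrt(a) + sqrt(b). In fact, sqrt(4 + 3) = sqrt(7) ≈ 2.6458, while sqrt(4) + sqrt(3) ≈ 3.7321.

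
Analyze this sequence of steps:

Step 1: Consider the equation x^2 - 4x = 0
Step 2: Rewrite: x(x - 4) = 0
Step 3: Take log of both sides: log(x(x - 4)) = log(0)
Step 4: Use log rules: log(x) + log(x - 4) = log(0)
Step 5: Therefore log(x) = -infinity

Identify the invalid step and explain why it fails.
Step 3: Take log of both sides: log(x(x - 4)) = log(0)

Step 3 takes the logarithm of both sides, resulting in log(0) on the right side. The logarithm is only defined for positive numbers; log(0) is undefined (approaches negative infinity). This operation is invalid.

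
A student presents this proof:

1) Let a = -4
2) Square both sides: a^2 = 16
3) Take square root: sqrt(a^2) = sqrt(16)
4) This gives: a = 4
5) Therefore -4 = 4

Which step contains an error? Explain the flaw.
Step 4: This gives: a = 4

Step 4 incorrectly states that sqrt(a^2) = a. The correct identity is sqrt(a^2) = |a|. Since a = -4 < 0, we have sqrt(a^2) = |-4| = 4, not a = -4.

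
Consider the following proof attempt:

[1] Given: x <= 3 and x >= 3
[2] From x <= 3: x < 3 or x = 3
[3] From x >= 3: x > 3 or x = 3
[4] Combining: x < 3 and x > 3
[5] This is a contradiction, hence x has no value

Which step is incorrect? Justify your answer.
Step 4: Combining: x < 3 and x > 3

Step 4 incorrectly combines the conditions. From x <= 3 and x >= 3, the intersection is x = 3. The error treats the 'or' cases as 'and' requirements. The correct conclusion is that x = 3 is the unique solution, not that no solution exists.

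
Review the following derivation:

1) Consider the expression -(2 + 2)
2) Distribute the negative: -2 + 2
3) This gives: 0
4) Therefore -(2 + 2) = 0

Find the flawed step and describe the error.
Step 2: Distribute the negative: -2 + 2

Step 2 incorrectly distributes the negative sign. The correct distribution is -(2 + 2) = -2 - 2 = -4. The negative must be applied to both terms, not just the first. The error treats -(2 + 2) as -2 + 2, which equals 0 instead of -4.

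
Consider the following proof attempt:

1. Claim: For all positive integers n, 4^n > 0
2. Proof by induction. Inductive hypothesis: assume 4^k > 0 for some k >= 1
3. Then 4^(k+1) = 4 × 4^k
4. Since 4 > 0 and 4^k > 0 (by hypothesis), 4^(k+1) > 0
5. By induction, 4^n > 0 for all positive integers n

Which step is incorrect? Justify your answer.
Step 5: By induction, 4^n > 0 for all positive integers n

Step 5 concludes the proof by induction, but no base case was ever established. A valid induction proof requires: (1) a base case proving 4^1 > 0, and (2) an inductive step showing IF 4^k > 0 THEN 4^(k+1) > 0. Steps 2-4 correctly establish the inductive step, but without the base case the conclusion in step 5 does not follow.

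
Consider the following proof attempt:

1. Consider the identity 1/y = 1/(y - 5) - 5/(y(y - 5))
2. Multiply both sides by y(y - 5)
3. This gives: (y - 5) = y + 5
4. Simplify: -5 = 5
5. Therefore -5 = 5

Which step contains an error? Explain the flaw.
Step 3: This gives: (y - 5) = y + 5

Step 3 makes a sign error when clearing denominators. Multiplying -5/(y(y - 5)) by y(y - 5) gives -5, not +5. The correct result is (y - 5) = y - 5, which is trivially true, not (y - 5) = y + 5. (Step 1 is a valid identity: 1/(y - 5) - 5/(y(y - 5)) = (y - 5)/(y(y - 5)) = 1/y.)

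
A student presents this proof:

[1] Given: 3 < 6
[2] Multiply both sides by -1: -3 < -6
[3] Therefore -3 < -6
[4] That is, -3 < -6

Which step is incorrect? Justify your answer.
Step 2: Multiply both sides by -1: -3 < -6

Step 2 multiplies both sides by -1 but fails to reverse the inequality sign. When multiplying (or dividing) an inequality by a negative number, the direction must be reversed. Since 3 < 6, we should get -3 > -6, i.e., -3 > -6.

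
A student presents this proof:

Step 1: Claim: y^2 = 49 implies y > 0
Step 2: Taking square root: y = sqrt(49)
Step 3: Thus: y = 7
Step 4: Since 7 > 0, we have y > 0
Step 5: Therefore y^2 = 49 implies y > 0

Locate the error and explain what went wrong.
Step 2: Taking square root: y = sqrt(49)

Step 2 takes the square root and assumes the positive root only. The equation y^2 = 49 actually has two solutions: y = 7 and y = -7. The proof silently assumes y > 0 without justification, then uses this assumption to conclude y > 0, which is circular. The counterexample y = -7 shows the claim is false.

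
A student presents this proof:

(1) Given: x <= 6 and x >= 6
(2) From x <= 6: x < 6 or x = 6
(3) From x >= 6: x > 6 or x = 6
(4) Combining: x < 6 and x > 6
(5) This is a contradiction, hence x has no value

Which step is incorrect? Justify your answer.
Step 4: Combining: x < 6 and x > 6

Step 4 incorrectly combines the conditions. From x <= 6 and x >= 6, the intersection is x = 6. The error treats the 'or' cases as 'and' requirements. The correct conclusion is that x = 6 is the unique solution, not that no solution exists.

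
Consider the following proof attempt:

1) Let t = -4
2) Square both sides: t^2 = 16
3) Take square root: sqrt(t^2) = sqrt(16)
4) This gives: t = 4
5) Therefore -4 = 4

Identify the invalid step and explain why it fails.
Step 4: This gives: t = 4

Step 4 incorrectly states that sqrt(t^2) = t. The correct identity is sqrt(t^2) = |t|. Since t = -4 < 0, we have sqrt(t^2) = |-4| = 4, not t = -4.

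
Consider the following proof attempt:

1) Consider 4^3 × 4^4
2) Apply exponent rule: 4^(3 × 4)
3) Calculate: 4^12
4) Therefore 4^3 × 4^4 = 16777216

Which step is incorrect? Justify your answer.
Step 2: Apply exponent rule: 4^(3 × 4)

Step 2 incorrectly states that a^b × a^c = a^(b×c). The correct rule is a^b × a^c = a^(b+c). The actual value is 4^3 × 4^4 = 4^7 = 16384, not 4^12 = 16777216.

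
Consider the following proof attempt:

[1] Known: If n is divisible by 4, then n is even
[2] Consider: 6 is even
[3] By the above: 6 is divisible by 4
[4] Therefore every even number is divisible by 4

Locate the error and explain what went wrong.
Step 3: By the above: 6 is divisible by 4

Step 3 commits the fallacy of affirming the consequent. The known fact 'divisible by 4 → even' does NOT imply 'even → divisible by 4'. That would be the converse, which is false. For example, 6 is even but 6 ÷ 4 = 1.50, which is not an integer.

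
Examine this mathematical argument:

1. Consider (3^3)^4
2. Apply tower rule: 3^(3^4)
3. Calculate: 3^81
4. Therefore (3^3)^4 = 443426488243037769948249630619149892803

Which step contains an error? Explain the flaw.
Step 2: Apply tower rule: 3^(3^4)

Step 2 incorrectly states that (a^b)^c = a^(b^c). The correct rule is (a^b)^c = a^(b×c). The actual value is (3^3)^4 = 3^12 = 531441, not 3^81 = 443426488243037769948249630619149892803.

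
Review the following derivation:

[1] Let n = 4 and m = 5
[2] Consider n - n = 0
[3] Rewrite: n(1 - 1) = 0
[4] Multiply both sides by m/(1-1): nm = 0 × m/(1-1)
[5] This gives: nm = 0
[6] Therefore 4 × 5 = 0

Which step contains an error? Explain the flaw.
Step 4: Multiply both sides by m/(1-1): nm = 0 × m/(1-1)

Step 4 multiplies both sides by m/(1-1). However, 1-1 = 0, so this is multiplication by m/0, which is undefined. We cannot multiply by an undefined expression.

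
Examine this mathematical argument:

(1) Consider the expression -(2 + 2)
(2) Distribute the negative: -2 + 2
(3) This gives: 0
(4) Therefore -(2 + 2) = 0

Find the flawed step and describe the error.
Step 2: Distribute the negative: -2 + 2

Step 2 incorrectly distributes the negative sign. The correct distribution is -(2 + 2) = -2 - 2 = -4. The negative must be applied to both terms, not just the first. The error treats -(2 + 2) as -2 + 2, which equals 0 instead of -4.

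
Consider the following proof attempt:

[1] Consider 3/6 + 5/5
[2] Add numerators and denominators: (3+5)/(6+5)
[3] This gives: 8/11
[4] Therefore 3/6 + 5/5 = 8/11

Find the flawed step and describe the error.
Step 2: Add numerators and denominators: (3+5)/(6+5)

Step 2 incorrectly adds fractions by separately adding numerators and denominators. This is wrong. The correct method requires a common denominator: 3/6 + 5/5 = (3×5 + 5×6)/(6×5) = 45/30 = 3/2. The method used gives 8/11, which is different.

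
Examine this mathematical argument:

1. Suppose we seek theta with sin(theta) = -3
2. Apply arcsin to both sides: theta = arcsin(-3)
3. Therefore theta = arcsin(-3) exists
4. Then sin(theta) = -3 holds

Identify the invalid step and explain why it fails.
Step 2: Apply arcsin to both sides: theta = arcsin(-3)

Step 2 applies arcsin to -3. However, arcsin(x) is only defined for x in [-1, 1] because sin(theta) can only produce values in that range. Since |-3| > 1, arcsin(-3) is undefined. There is no angle whose sine equals -3.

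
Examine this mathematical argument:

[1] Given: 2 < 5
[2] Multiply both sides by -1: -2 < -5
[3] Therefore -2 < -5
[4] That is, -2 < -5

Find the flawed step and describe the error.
Step 2: Multiply both sides by -1: -2 < -5

Step 2 multiplies both sides by -1 but fails to reverse the inequality sign. When multiplying (or dividing) an inequality by a negative number, the direction must be reversed. Since 2 < 5, we should get -2 > -5, i.e., -2 > -5.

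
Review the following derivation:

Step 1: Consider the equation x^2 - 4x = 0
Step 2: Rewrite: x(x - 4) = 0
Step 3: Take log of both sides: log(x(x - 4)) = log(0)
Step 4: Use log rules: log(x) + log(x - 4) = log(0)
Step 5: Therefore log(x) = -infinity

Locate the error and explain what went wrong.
Step 3: Take log of both sides: log(x(x - 4)) = log(0)

Step 3 takes the logarithm of both sides, resulting in log(0) on the right side. The logarithm is only defined for positive numbers; log(0) is undefined (approaches negative infinity). This operation is invalid.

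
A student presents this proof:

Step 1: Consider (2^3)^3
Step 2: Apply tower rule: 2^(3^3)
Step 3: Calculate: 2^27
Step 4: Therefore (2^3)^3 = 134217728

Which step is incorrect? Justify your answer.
Step 2: Apply tower rule: 2^(3^3)

Step 2 incorrectly states that (a^b)^c = a^(b^c). The correct rule is (a^b)^c = a^(b×c). The actual value is (2^3)^3 = 2^9 = 512, not 2^27 = 134217728.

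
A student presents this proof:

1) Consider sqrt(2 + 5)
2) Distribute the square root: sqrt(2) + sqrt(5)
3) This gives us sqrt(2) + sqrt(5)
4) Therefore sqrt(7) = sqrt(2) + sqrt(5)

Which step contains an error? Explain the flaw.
Step 2: Distribute the square root: sqrt(2) + sqrt(5)

Step 2 incorrectly 'distributes' the square root over addition. The square root function does not distribute: sqrt(a + b) ≠ sqrt(a) + sqrt(b). In fact, sqrt(2 + 5) = sqrt(7) ≈ 2.6458, while sqrt(2) + sqrt(5) ≈ 3.6503.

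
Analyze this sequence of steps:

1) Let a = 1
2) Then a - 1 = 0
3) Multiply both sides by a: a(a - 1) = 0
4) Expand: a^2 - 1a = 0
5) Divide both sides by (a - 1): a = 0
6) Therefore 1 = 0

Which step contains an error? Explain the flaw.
Step 5: Divide both sides by (a - 1): a = 0

Step 5 divides both sides by (a - 1). However, since a = 1, we have (a - 1) = 0. Division by zero is undefined, making this step invalid.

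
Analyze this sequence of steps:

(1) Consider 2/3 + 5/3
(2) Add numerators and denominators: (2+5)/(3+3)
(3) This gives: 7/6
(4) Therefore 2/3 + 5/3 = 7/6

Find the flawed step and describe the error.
Step 2: Add numerators and denominators: (2+5)/(3+3)

Step 2 incorrectly adds fractions by separately adding numerators and denominators. This is wrong. The correct method requires a common denominator: 2/3 + 5/3 = (2×3 + 5×3)/(3×3) = 21/9 = 7/3. The method used gives 7/6, which is different.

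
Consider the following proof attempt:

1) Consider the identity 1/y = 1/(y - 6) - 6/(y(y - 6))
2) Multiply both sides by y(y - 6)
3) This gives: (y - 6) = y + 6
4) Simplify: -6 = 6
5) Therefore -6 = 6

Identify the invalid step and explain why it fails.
Step 3: This gives: (y - 6) = y + 6

Step 3 makes a sign error when clearing denominators. Multiplying -6/(y(y - 6)) by y(y - 6) gives -6, not +6. The correct result is (y - 6) = y - 6, which is trivially true, not (y - 6) = y + 6. (Step 1 is a valid identity: 1/(y - 6) - 6/(y(y - 6)) = (y - 6)/(y(y - 6)) = 1/y.)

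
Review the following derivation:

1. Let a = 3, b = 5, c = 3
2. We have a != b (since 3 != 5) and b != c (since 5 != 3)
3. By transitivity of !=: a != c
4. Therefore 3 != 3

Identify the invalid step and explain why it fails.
Step 3: By transitivity of !=: a != c

Step 3 incorrectly applies transitivity to the '!=' relation. Transitivity states: if a R b and b R c, then a R c. However, '!=' is not transitive. Counterexample: 3 != 5 and 5 != 3, but 3 = 3 (both equal 3). Transitivity holds for relations like <, <=, =, but not for !=.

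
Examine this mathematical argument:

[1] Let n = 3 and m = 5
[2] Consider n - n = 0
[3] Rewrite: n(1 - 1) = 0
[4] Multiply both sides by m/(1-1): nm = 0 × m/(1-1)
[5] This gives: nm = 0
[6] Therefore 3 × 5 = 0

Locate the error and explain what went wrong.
Step 4: Multiply both sides by m/(1-1): nm = 0 × m/(1-1)

Step 4 multiplies both sides by m/(1-1). However, 1-1 = 0, so this is multiplication by m/0, which is undefined. We cannot multiply by an undefined expression.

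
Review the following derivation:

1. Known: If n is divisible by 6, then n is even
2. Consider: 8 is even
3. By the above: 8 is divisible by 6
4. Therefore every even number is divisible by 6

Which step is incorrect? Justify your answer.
Step 3: By the above: 8 is divisible by 6

Step 3 commits the fallacy of affirming the consequent. The known fact 'divisible by 6 → even' does NOT imply 'even → divisible by 6'. That would be the converse, which is false. For example, 8 is even but 8 ÷ 6 = 1.33, which is not an integer.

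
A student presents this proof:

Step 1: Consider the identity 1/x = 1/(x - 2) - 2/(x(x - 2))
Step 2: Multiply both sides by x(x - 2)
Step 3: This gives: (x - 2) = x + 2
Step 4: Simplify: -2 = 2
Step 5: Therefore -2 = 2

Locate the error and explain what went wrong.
Step 3: This gives: (x - 2) = x + 2

Step 3 makes a sign error when clearing denominators. Multiplying -2/(x(x - 2)) by x(x - 2) gives -2, not +2. The correct result is (x - 2) = x - 2, which is trivially true, not (x - 2) = x + 2. (Step 1 is a valid identity: 1/(x - 2) - 2/(x(x - 2)) = (x - 2)/(x(x - 2)) = 1/x.)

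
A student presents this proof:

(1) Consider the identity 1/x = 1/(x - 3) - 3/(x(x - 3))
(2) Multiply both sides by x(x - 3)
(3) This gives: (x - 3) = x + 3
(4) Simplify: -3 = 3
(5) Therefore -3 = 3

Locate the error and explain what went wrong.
Step 3: This gives: (x - 3) = x + 3

Step 3 makes a sign error when clearing denominators. Multiplying -3/(x(x - 3)) by x(x - 3) gives -3, not +3. The correct result is (x - 3) = x - 3, which is trivially true, not (x - 3) = x + 3. (Step 1 is a valid identity: 1/(x - 3) - 3/(x(x - 3)) = (x - 3)/(x(x - 3)) = 1/x.)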